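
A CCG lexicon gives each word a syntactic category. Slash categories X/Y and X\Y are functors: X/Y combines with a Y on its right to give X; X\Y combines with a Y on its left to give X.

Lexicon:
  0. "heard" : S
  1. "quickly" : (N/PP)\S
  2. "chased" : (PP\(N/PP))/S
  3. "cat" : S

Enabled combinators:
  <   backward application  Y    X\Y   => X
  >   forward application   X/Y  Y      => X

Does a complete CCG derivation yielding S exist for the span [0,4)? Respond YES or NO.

NO

S (N/PP)\S (PP\(N/PP))/S S
CKY chart[0,4] = {PP}; S ∉ chart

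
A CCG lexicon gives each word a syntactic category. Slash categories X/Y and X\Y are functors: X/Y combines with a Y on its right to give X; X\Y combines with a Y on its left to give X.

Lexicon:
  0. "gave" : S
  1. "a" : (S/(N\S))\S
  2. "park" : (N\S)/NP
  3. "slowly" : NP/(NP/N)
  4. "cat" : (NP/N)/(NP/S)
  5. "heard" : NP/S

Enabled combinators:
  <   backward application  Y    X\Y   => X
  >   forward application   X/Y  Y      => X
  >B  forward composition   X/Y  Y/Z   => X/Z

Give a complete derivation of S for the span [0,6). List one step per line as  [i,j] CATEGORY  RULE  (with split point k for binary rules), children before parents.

[0,6] S   >
  [0,2] S/(N\S)   <
    [0,1] "gave" : S
    [1,2] "a" : (S/(N\S))\S
  [2,6] N\S   >
    [2,3] "park" : (N\S)/NP
    [3,6] NP   >
      [3,4] "slowly" : NP/(NP/N)
      [4,6] NP/N   >
        [4,5] "cat" : (NP/N)/(NP/S)
        [5,6] "heard" : NP/S

[0,1] S  lex  "gave"
[1,2] (S/(N\S))\S  lex  "a"
[0,2] S/(N\S)  <  k=1
[2,3] (N\S)/NP  lex  "park"
[3,4] NP/(NP/N)  lex  "slowly"
[4,5] (NP/N)/(NP/S)  lex  "cat"
[5,6] NP/S  lex  "heard"
[4,6] NP/N  >  k=5
[3,6] NP  >  k=4
[2,6] N\S  >  k=3
[0,6] S  >  k=2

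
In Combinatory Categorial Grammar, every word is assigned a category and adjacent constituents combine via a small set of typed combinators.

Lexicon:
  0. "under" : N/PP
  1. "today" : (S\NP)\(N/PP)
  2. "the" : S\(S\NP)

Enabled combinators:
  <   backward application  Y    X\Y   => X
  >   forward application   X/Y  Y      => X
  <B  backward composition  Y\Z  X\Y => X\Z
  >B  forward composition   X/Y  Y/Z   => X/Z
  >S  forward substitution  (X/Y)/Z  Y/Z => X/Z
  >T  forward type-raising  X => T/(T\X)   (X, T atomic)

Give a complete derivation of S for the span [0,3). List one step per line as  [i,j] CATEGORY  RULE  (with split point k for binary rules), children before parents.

[0,3] S   <
  [0,2] S\NP   <
    [0,1] "under" : N/PP
    [1,2] "today" : (S\NP)\(N/PP)
  [2,3] "the" : S\(S\NP)

[0,1] N/PP  lex  "under"
[1,2] (S\NP)\(N/PP)  lex  "today"
[0,2] S\NP  <  k=1
[2,3] S\(S\NP)  lex  "the"
[0,3] S  <  k=2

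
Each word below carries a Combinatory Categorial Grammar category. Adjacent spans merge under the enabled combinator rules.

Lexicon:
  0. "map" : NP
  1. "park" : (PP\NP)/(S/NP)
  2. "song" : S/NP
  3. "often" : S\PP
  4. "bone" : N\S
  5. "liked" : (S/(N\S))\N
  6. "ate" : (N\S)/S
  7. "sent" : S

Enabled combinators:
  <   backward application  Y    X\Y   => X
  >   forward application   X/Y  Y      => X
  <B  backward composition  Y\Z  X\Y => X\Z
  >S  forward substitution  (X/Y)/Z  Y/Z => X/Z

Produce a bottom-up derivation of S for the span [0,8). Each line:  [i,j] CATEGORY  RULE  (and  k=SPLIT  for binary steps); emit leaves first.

[0,1] NP  lex  "map"
[1,2] (PP\NP)/(S/NP)  lex  "park"
[2,3] S/NP  lex  "song"
[1,3] PP\NP  >  k=2
[3,4] S\PP  lex  "often"
[4,5] N\S  lex  "bone"
[3,5] N\PP  <B  k=4
[1,5] N\NP  <B  k=3
[0,5] N  <  k=1
[5,6] (S/(N\S))\N  lex  "liked"
[0,6] S/(N\S)  <  k=5
[6,7] (N\S)/S  lex  "ate"
[7,8] S  lex  "sent"
[6,8] N\S  >  k=7
[0,8] S  >  k=6

[0,8] S   >
  [0,6] S/(N\S)   <
    [0,5] N   <
      [0,1] "map" : NP
      [1,5] N\NP   <B
        [1,3] PP\NP   >
          [1,2] "park" : (PP\NP)/(S/NP)
          [2,3] "song" : S/NP
        [3,5] N\PP   <B
          [3,4] "often" : S\PP
          [4,5] "bone" : N\S
    [5,6] "liked" : (S/(N\S))\N
  [6,8] N\S   >
    [6,7] "ate" : (N\S)/S
    [7,8] "sent" : S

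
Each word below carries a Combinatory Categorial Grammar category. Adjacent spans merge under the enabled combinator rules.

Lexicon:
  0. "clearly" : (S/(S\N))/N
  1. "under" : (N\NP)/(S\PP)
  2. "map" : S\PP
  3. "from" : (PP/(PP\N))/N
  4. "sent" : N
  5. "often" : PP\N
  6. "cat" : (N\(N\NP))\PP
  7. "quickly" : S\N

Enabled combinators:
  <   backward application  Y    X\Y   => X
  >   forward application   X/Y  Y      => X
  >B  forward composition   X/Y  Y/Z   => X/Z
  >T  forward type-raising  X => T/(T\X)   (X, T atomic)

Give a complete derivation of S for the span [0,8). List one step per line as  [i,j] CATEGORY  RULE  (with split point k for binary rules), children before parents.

[0,8] S   >
  [0,7] S/(S\N)   >
    [0,1] "clearly" : (S/(S\N))/N
    [1,7] N   <
      [1,3] N\NP   >
        [1,2] "under" : (N\NP)/(S\PP)
        [2,3] "map" : S\PP
      [3,7] N\(N\NP)   <
        [3,6] PP   >
          [3,5] PP/(PP\N)   >
            [3,4] "from" : (PP/(PP\N))/N
            [4,5] "sent" : N
          [5,6] "often" : PP\N
        [6,7] "cat" : (N\(N\NP))\PP
  [7,8] "quickly" : S\N

[0,1] (S/(S\N))/N  lex  "clearly"
[1,2] (N\NP)/(S\PP)  lex  "under"
[2,3] S\PP  lex  "map"
[1,3] N\NP  >  k=2
[3,4] (PP/(PP\N))/N  lex  "from"
[4,5] N  lex  "sent"
[3,5] PP/(PP\N)  >  k=4
[5,6] PP\N  lex  "often"
[3,6] PP  >  k=5
[6,7] (N\(N\NP))\PP  lex  "cat"
[3,7] N\(N\NP)  <  k=6
[1,7] N  <  k=3
[0,7] S/(S\N)  >  k=1
[7,8] S\N  lex  "quickly"
[0,8] S  >  k=7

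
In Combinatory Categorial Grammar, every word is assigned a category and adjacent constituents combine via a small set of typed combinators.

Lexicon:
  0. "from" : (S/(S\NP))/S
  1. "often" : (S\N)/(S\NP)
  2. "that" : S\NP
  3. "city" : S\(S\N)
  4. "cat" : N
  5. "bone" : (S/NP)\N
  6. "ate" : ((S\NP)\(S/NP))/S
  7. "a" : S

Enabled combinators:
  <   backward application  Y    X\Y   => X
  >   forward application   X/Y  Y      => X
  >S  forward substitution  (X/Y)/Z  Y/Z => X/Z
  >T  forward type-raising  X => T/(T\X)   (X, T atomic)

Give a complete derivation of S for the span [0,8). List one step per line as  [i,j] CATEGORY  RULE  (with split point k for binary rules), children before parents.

[0,1] (S/(S\NP))/S  lex  "from"
[1,2] (S\N)/(S\NP)  lex  "often"
[2,3] S\NP  lex  "that"
[1,3] S\N  >  k=2
[3,4] S\(S\N)  lex  "city"
[1,4] S  <  k=3
[0,4] S/(S\NP)  >  k=1
[4,5] N  lex  "cat"
[5,6] (S/NP)\N  lex  "bone"
[4,6] S/NP  <  k=5
[6,7] ((S\NP)\(S/NP))/S  lex  "ate"
[7,8] S  lex  "a"
[6,8] (S\NP)\(S/NP)  >  k=7
[4,8] S\NP  <  k=6
[0,8] S  >  k=4

[0,8] S   >
  [0,4] S/(S\NP)   >
    [0,1] "from" : (S/(S\NP))/S
    [1,4] S   <
      [1,3] S\N   >
        [1,2] "often" : (S\N)/(S\NP)
        [2,3] "that" : S\NP
      [3,4] "city" : S\(S\N)
  [4,8] S\NP   <
    [4,6] S/NP   <
      [4,5] "cat" : N
      [5,6] "bone" : (S/NP)\N
    [6,8] (S\NP)\(S/NP)   >
      [6,7] "ate" : ((S\NP)\(S/NP))/S
      [7,8] "a" : S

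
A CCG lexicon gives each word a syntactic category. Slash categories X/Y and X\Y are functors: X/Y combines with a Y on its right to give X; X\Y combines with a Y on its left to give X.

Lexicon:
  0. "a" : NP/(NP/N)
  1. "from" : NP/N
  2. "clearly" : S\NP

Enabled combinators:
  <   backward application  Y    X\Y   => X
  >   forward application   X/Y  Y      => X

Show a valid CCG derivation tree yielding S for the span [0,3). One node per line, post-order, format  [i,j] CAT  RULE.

[0,3] S   <
  [0,2] NP   >
    [0,1] "a" : NP/(NP/N)
    [1,2] "from" : NP/N
  [2,3] "clearly" : S\NP

[0,1] NP/(NP/N)  lex  "a"
[1,2] NP/N  lex  "from"
[0,2] NP  >  k=1
[2,3] S\NP  lex  "clearly"
[0,3] S  <  k=2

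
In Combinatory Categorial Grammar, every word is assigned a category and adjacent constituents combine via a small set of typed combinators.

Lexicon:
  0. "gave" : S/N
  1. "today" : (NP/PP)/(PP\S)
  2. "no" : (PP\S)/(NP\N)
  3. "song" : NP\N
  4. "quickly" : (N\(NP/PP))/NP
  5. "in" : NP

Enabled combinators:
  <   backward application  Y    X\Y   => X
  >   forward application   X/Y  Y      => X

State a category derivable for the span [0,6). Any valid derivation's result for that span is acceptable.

S

[0,6] S   >
  [0,1] "gave" : S/N
  [1,6] N   <
    [1,4] NP/PP   >
      [1,2] "today" : (NP/PP)/(PP\S)
      [2,4] PP\S   >
        [2,3] "no" : (PP\S)/(NP\N)
        [3,4] "song" : NP\N
    [4,6] N\(NP/PP)   >
      [4,5] "quickly" : (N\(NP/PP))/NP
      [5,6] "in" : NP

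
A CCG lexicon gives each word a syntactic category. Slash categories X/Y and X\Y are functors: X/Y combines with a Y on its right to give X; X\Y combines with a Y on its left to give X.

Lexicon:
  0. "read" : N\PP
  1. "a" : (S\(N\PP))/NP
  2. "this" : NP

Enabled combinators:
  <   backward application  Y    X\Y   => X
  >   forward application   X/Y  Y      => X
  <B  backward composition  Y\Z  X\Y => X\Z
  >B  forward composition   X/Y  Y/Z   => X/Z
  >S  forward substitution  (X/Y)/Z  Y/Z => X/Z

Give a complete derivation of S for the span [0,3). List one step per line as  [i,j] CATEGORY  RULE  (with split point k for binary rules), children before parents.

[0,3] S   <
  [0,1] "read" : N\PP
  [1,3] S\(N\PP)   >
    [1,2] "a" : (S\(N\PP))/NP
    [2,3] "this" : NP

[0,1] N\PP  lex  "read"
[1,2] (S\(N\PP))/NP  lex  "a"
[2,3] NP  lex  "this"
[1,3] S\(N\PP)  >  k=2
[0,3] S  <  k=1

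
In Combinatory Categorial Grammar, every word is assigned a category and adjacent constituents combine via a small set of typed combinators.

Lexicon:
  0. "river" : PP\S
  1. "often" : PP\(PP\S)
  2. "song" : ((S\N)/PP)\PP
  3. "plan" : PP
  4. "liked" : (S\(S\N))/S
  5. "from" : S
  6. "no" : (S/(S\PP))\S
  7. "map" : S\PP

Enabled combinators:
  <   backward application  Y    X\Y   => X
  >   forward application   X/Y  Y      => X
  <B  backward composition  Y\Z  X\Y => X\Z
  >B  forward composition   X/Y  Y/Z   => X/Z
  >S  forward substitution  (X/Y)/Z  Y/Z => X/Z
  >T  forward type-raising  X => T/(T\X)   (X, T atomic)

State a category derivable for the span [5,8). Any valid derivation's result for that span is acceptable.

S

[0,8] S   <
  [0,4] S\N   >
    [0,3] (S\N)/PP   <
      [0,2] PP   <
        [0,1] "river" : PP\S
        [1,2] "often" : PP\(PP\S)
      [2,3] "song" : ((S\N)/PP)\PP
    [3,4] "plan" : PP
  [4,8] S\(S\N)   >
    [4,5] "liked" : (S\(S\N))/S
    [5,8] S   >
      [5,7] S/(S\PP)   <
        [5,6] "from" : S
        [6,7] "no" : (S/(S\PP))\S
      [7,8] "map" : S\PP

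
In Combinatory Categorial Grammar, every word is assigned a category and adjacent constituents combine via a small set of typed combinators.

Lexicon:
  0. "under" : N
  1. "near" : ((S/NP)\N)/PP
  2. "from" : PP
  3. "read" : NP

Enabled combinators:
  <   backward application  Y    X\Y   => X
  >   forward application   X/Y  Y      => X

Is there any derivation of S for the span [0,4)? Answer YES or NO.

YES

[0,4] S   >
  [0,3] S/NP   <
    [0,1] "under" : N
    [1,3] (S/NP)\N   >
      [1,2] "near" : ((S/NP)\N)/PP
      [2,3] "from" : PP
  [3,4] "read" : NP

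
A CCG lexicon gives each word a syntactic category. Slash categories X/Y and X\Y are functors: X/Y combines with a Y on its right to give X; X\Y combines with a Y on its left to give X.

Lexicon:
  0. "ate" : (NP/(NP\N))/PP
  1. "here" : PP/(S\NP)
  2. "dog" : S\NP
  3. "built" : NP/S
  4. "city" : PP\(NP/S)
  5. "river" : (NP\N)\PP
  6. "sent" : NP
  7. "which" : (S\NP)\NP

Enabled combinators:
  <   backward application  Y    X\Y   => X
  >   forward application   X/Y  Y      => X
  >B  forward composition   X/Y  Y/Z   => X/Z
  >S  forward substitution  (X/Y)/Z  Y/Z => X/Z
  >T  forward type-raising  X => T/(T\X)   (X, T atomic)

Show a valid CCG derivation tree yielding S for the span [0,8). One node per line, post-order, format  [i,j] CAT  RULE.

[0,8] S   <
  [0,6] NP   >
    [0,3] NP/(NP\N)   >
      [0,1] "ate" : (NP/(NP\N))/PP
      [1,3] PP   >
        [1,2] "here" : PP/(S\NP)
        [2,3] "dog" : S\NP
    [3,6] NP\N   <
      [3,5] PP   <
        [3,4] "built" : NP/S
        [4,5] "city" : PP\(NP/S)
      [5,6] "river" : (NP\N)\PP
  [6,8] S\NP   <
    [6,7] "sent" : NP
    [7,8] "which" : (S\NP)\NP

[0,1] (NP/(NP\N))/PP  lex  "ate"
[1,2] PP/(S\NP)  lex  "here"
[2,3] S\NP  lex  "dog"
[1,3] PP  >  k=2
[0,3] NP/(NP\N)  >  k=1
[3,4] NP/S  lex  "built"
[4,5] PP\(NP/S)  lex  "city"
[3,5] PP  <  k=4
[5,6] (NP\N)\PP  lex  "river"
[3,6] NP\N  <  k=5
[0,6] NP  >  k=3
[6,7] NP  lex  "sent"
[7,8] (S\NP)\NP  lex  "which"
[6,8] S\NP  <  k=7
[0,8] S  <  k=6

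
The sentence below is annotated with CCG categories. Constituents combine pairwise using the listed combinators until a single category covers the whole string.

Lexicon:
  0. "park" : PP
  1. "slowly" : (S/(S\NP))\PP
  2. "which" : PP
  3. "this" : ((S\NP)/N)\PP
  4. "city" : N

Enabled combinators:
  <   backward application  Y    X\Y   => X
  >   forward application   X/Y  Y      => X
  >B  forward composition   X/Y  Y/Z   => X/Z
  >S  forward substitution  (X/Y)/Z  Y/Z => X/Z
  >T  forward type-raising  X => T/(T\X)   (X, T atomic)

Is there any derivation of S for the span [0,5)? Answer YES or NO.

YES

[0,5] S   >
  [0,2] S/(S\NP)   <
    [0,1] "park" : PP
    [1,2] "slowly" : (S/(S\NP))\PP
  [2,5] S\NP   >
    [2,4] (S\NP)/N   <
      [2,3] "which" : PP
      [3,4] "this" : ((S\NP)/N)\PP
    [4,5] "city" : N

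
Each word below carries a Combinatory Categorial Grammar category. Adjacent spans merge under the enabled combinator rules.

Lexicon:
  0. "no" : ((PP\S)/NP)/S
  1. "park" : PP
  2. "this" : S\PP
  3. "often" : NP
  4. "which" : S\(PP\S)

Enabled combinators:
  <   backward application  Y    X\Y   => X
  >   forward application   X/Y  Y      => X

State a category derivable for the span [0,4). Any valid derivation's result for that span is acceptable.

[0,5] S   <
  [0,4] PP\S   >
    [0,3] (PP\S)/NP   >
      [0,1] "no" : ((PP\S)/NP)/S
      [1,3] S   <
        [1,2] "park" : PP
        [2,3] "this" : S\PP
    [3,4] "often" : NP
  [4,5] "which" : S\(PP\S)

PP\S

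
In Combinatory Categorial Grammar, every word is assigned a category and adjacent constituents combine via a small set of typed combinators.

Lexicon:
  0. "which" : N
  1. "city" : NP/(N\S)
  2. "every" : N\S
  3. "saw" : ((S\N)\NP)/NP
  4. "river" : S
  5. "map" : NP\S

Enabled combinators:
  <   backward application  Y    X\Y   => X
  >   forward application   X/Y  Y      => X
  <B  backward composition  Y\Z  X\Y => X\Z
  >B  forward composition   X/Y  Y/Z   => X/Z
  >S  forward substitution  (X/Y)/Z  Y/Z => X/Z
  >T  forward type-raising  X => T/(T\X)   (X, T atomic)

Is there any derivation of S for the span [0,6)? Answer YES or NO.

[0,6] S   <
  [0,1] "which" : N
  [1,6] S\N   <
    [1,3] NP   >
      [1,2] "city" : NP/(N\S)
      [2,3] "every" : N\S
    [3,6] (S\N)\NP   >
      [3,4] "saw" : ((S\N)\NP)/NP
      [4,6] NP   <
        [4,5] "river" : S
        [5,6] "map" : NP\S

YES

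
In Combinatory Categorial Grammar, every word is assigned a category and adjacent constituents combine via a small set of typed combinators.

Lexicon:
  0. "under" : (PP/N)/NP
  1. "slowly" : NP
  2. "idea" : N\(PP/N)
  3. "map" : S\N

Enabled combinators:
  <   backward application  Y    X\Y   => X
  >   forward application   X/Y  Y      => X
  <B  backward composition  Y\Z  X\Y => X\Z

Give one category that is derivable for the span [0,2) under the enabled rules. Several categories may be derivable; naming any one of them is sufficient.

PP/N

[0,4] S   <
  [0,3] N   <
    [0,2] PP/N   >
      [0,1] "under" : (PP/N)/NP
      [1,2] "slowly" : NP
    [2,3] "idea" : N\(PP/N)
  [3,4] "map" : S\N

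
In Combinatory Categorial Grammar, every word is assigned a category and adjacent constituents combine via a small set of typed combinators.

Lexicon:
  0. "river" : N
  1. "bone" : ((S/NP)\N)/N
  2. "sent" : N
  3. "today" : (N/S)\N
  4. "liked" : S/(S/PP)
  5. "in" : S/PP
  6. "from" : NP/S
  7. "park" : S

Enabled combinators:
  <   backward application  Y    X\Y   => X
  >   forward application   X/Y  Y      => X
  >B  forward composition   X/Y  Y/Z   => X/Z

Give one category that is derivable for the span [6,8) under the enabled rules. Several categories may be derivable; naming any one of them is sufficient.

[0,8] S   >
  [0,6] S/NP   <
    [0,1] "river" : N
    [1,6] (S/NP)\N   >
      [1,2] "bone" : ((S/NP)\N)/N
      [2,6] N   >
        [2,4] N/S   <
          [2,3] "sent" : N
          [3,4] "today" : (N/S)\N
        [4,6] S   >
          [4,5] "liked" : S/(S/PP)
          [5,6] "in" : S/PP
  [6,8] NP   >
    [6,7] "from" : NP/S
    [7,8] "park" : S

NP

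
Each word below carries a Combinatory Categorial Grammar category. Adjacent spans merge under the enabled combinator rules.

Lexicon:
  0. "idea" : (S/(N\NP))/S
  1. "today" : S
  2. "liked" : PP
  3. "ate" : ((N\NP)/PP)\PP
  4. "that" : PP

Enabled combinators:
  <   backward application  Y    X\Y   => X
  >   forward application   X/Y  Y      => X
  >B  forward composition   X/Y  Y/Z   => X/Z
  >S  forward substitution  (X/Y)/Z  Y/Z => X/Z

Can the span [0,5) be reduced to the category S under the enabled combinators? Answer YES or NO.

[0,5] S   >
  [0,2] S/(N\NP)   >
    [0,1] "idea" : (S/(N\NP))/S
    [1,2] "today" : S
  [2,5] N\NP   >
    [2,4] (N\NP)/PP   <
      [2,3] "liked" : PP
      [3,4] "ate" : ((N\NP)/PP)\PP
    [4,5] "that" : PP

YES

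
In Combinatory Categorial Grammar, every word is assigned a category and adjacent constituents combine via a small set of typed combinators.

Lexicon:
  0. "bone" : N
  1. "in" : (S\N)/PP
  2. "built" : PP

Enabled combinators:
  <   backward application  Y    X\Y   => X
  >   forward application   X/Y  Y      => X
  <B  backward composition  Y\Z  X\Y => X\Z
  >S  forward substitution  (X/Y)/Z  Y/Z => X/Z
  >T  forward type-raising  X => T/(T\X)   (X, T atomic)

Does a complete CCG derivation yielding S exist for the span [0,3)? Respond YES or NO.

YES

[0,3] S   >
  [0,1] S/(S\N)   >T
    [0,1] "bone" : N
  [1,3] S\N   >
    [1,2] "in" : (S\N)/PP
    [2,3] "built" : PP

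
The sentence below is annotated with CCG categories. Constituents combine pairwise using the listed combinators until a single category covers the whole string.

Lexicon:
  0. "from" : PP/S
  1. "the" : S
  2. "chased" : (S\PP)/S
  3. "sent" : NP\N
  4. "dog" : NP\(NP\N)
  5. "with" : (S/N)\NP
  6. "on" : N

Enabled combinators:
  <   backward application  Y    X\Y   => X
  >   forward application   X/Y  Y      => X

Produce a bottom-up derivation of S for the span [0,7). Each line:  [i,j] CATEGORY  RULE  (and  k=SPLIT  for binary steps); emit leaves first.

[0,7] S   <
  [0,2] PP   >
    [0,1] "from" : PP/S
    [1,2] "the" : S
  [2,7] S\PP   >
    [2,3] "chased" : (S\PP)/S
    [3,7] S   >
      [3,6] S/N   <
        [3,5] NP   <
          [3,4] "sent" : NP\N
          [4,5] "dog" : NP\(NP\N)
        [5,6] "with" : (S/N)\NP
      [6,7] "on" : N

[0,1] PP/S  lex  "from"
[1,2] S  lex  "the"
[0,2] PP  >  k=1
[2,3] (S\PP)/S  lex  "chased"
[3,4] NP\N  lex  "sent"
[4,5] NP\(NP\N)  lex  "dog"
[3,5] NP  <  k=4
[5,6] (S/N)\NP  lex  "with"
[3,6] S/N  <  k=5
[6,7] N  lex  "on"
[3,7] S  >  k=6
[2,7] S\PP  >  k=3
[0,7] S  <  k=2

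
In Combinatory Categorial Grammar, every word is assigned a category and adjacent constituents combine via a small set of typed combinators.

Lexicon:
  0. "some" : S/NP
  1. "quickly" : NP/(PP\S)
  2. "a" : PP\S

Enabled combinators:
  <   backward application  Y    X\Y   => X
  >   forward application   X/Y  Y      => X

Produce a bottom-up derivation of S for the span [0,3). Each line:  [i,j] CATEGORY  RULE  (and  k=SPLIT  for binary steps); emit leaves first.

[0,3] S   >
  [0,1] "some" : S/NP
  [1,3] NP   >
    [1,2] "quickly" : NP/(PP\S)
    [2,3] "a" : PP\S

[0,1] S/NP  lex  "some"
[1,2] NP/(PP\S)  lex  "quickly"
[2,3] PP\S  lex  "a"
[1,3] NP  >  k=2
[0,3] S  >  k=1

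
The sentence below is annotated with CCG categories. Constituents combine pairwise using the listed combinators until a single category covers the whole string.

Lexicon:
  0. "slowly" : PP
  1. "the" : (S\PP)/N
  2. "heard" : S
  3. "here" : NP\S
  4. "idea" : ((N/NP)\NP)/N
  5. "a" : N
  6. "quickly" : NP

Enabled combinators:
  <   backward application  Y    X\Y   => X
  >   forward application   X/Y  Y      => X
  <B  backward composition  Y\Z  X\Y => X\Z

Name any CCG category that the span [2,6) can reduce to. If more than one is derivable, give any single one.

N/NP

[0,7] S   <
  [0,1] "slowly" : PP
  [1,7] S\PP   >
    [1,2] "the" : (S\PP)/N
    [2,7] N   >
      [2,6] N/NP   <
        [2,4] NP   <
          [2,3] "heard" : S
          [3,4] "here" : NP\S
        [4,6] (N/NP)\NP   >
          [4,5] "idea" : ((N/NP)\NP)/N
          [5,6] "a" : N
      [6,7] "quickly" : NP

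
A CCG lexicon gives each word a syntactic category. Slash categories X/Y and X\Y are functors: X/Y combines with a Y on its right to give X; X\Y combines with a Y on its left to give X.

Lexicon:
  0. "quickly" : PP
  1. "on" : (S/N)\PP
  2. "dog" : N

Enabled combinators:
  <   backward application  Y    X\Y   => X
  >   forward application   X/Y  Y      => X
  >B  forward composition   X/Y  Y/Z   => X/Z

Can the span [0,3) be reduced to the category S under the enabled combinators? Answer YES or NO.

YES

[0,3] S   >
  [0,2] S/N   <
    [0,1] "quickly" : PP
    [1,2] "on" : (S/N)\PP
  [2,3] "dog" : N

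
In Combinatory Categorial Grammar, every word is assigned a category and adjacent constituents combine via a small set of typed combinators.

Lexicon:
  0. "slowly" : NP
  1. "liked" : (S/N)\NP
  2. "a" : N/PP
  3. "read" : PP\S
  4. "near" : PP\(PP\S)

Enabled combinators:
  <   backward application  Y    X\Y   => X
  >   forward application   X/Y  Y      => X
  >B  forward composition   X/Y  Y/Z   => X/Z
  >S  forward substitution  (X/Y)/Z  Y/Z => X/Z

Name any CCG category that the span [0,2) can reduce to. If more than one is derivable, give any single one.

[0,5] S   >
  [0,2] S/N   <
    [0,1] "slowly" : NP
    [1,2] "liked" : (S/N)\NP
  [2,5] N   >
    [2,3] "a" : N/PP
    [3,5] PP   <
      [3,4] "read" : PP\S
      [4,5] "near" : PP\(PP\S)

S/N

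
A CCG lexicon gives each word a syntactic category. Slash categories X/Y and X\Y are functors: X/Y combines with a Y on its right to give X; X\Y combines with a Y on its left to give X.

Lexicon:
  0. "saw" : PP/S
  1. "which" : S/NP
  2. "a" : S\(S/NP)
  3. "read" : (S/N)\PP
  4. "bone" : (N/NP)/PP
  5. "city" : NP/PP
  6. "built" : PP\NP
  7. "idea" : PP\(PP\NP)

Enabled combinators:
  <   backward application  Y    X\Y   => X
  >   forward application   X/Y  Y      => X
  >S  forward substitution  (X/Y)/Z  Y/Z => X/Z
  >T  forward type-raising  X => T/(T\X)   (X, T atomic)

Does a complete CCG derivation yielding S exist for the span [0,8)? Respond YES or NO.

YES

[0,8] S   >
  [0,4] S/N   <
    [0,3] PP   >
      [0,1] "saw" : PP/S
      [1,3] S   <
        [1,2] "which" : S/NP
        [2,3] "a" : S\(S/NP)
    [3,4] "read" : (S/N)\PP
  [4,8] N   >
    [4,6] N/PP   >S
      [4,5] "bone" : (N/NP)/PP
      [5,6] "city" : NP/PP
    [6,8] PP   <
      [6,7] "built" : PP\NP
      [7,8] "idea" : PP\(PP\NP)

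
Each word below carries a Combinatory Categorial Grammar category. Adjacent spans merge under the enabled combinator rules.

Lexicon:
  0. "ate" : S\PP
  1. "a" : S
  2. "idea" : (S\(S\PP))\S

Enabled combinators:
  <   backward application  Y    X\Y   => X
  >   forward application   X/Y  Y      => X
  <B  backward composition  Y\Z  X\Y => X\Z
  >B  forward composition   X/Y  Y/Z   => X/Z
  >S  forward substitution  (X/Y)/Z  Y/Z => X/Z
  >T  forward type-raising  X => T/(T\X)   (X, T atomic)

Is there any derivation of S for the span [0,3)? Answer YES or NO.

YES

[0,3] S   <
  [0,1] "ate" : S\PP
  [1,3] S\(S\PP)   <
    [1,2] "a" : S
    [2,3] "idea" : (S\(S\PP))\S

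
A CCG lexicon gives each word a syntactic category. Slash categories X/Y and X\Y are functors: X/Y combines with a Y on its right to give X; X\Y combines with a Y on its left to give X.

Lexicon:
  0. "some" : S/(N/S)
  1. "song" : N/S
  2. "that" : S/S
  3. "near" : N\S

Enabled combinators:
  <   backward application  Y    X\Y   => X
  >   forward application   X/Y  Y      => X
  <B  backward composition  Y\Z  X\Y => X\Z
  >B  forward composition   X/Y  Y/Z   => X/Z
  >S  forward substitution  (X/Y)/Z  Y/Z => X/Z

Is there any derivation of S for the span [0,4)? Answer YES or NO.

S/(N/S) N/S S/S N\S
CKY chart[0,4] = {N}; S ∉ chart

NO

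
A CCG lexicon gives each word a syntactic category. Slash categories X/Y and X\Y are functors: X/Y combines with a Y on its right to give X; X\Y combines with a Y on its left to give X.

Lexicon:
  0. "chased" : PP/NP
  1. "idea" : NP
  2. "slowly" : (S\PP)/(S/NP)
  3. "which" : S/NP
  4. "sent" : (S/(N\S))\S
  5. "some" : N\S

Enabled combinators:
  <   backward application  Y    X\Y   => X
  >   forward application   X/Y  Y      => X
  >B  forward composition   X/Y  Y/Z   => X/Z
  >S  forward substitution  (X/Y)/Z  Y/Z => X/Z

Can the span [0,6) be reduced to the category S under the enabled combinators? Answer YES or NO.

[0,6] S   >
  [0,5] S/(N\S)   <
    [0,4] S   <
      [0,2] PP   >
        [0,1] "chased" : PP/NP
        [1,2] "idea" : NP
      [2,4] S\PP   >
        [2,3] "slowly" : (S\PP)/(S/NP)
        [3,4] "which" : S/NP
    [4,5] "sent" : (S/(N\S))\S
  [5,6] "some" : N\S

YES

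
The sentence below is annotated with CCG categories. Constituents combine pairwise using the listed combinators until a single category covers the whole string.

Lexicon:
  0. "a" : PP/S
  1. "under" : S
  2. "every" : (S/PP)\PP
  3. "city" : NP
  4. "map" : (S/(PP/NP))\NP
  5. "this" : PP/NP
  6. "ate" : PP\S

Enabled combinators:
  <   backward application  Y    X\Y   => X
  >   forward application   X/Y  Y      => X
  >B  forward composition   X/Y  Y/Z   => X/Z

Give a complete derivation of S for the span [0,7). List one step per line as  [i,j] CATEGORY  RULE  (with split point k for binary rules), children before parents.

[0,1] PP/S  lex  "a"
[1,2] S  lex  "under"
[0,2] PP  >  k=1
[2,3] (S/PP)\PP  lex  "every"
[0,3] S/PP  <  k=2
[3,4] NP  lex  "city"
[4,5] (S/(PP/NP))\NP  lex  "map"
[3,5] S/(PP/NP)  <  k=4
[5,6] PP/NP  lex  "this"
[3,6] S  >  k=5
[6,7] PP\S  lex  "ate"
[3,7] PP  <  k=6
[0,7] S  >  k=3

[0,7] S   >
  [0,3] S/PP   <
    [0,2] PP   >
      [0,1] "a" : PP/S
      [1,2] "under" : S
    [2,3] "every" : (S/PP)\PP
  [3,7] PP   <
    [3,6] S   >
      [3,5] S/(PP/NP)   <
        [3,4] "city" : NP
        [4,5] "map" : (S/(PP/NP))\NP
      [5,6] "this" : PP/NP
    [6,7] "ate" : PP\S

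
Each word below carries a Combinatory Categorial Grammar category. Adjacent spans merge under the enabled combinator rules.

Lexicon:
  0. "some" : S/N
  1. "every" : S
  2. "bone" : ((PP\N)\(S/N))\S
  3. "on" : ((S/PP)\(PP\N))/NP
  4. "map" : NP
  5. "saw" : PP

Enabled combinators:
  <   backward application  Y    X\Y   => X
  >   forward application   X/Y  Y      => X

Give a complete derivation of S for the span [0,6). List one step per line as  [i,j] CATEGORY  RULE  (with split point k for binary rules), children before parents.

[0,1] S/N  lex  "some"
[1,2] S  lex  "every"
[2,3] ((PP\N)\(S/N))\S  lex  "bone"
[1,3] (PP\N)\(S/N)  <  k=2
[0,3] PP\N  <  k=1
[3,4] ((S/PP)\(PP\N))/NP  lex  "on"
[4,5] NP  lex  "map"
[3,5] (S/PP)\(PP\N)  >  k=4
[0,5] S/PP  <  k=3
[5,6] PP  lex  "saw"
[0,6] S  >  k=5

[0,6] S   >
  [0,5] S/PP   <
    [0,3] PP\N   <
      [0,1] "some" : S/N
      [1,3] (PP\N)\(S/N)   <
        [1,2] "every" : S
        [2,3] "bone" : ((PP\N)\(S/N))\S
    [3,5] (S/PP)\(PP\N)   >
      [3,4] "on" : ((S/PP)\(PP\N))/NP
      [4,5] "map" : NP
  [5,6] "saw" : PP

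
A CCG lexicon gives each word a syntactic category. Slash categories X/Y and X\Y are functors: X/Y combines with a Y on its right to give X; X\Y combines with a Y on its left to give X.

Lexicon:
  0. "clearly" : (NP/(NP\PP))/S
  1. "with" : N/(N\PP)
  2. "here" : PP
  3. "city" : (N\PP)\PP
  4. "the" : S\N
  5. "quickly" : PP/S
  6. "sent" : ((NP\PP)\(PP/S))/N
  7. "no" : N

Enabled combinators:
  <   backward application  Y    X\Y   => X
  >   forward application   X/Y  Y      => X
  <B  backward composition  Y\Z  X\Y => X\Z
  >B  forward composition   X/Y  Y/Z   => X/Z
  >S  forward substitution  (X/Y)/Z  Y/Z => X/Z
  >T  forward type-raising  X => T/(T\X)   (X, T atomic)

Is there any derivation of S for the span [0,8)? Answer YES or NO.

(NP/(NP\PP))/S N/(N\PP) PP (N\PP)\PP S\N PP/S ((NP\PP)\(PP/S))/N N
CKY chart[0,8] = {N/(N\NP), NP, NP/(NP\NP), PP/(PP\NP), S/(S\NP)}; S ∉ chart

NO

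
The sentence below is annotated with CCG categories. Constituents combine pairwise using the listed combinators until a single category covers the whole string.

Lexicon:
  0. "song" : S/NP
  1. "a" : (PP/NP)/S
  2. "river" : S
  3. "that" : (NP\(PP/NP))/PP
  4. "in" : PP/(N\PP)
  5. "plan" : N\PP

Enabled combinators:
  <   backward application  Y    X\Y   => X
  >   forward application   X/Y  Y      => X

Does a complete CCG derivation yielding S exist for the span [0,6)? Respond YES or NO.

[0,6] S   >
  [0,1] "song" : S/NP
  [1,6] NP   <
    [1,3] PP/NP   >
      [1,2] "a" : (PP/NP)/S
      [2,3] "river" : S
    [3,6] NP\(PP/NP)   >
      [3,4] "that" : (NP\(PP/NP))/PP
      [4,6] PP   >
        [4,5] "in" : PP/(N\PP)
        [5,6] "plan" : N\PP

YES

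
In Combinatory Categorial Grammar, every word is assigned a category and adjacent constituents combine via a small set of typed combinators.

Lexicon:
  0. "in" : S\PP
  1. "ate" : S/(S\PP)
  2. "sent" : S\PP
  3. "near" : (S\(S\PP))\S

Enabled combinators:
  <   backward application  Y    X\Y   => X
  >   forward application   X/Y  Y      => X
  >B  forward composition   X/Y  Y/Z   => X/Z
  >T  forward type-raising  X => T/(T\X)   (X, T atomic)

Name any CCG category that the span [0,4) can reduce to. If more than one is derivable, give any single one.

S

[0,4] S   <
  [0,1] "in" : S\PP
  [1,4] S\(S\PP)   <
    [1,3] S   >
      [1,2] "ate" : S/(S\PP)
      [2,3] "sent" : S\PP
    [3,4] "near" : (S\(S\PP))\S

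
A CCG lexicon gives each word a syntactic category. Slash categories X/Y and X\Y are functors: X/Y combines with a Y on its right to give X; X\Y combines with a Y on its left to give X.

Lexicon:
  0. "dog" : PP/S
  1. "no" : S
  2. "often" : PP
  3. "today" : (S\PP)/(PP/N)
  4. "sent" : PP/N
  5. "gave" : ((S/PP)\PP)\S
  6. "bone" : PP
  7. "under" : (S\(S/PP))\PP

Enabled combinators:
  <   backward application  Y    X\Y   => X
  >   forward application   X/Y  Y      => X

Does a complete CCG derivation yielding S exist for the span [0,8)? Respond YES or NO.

YES

[0,8] S   <
  [0,6] S/PP   <
    [0,2] PP   >
      [0,1] "dog" : PP/S
      [1,2] "no" : S
    [2,6] (S/PP)\PP   <
      [2,5] S   <
        [2,3] "often" : PP
        [3,5] S\PP   >
          [3,4] "today" : (S\PP)/(PP/N)
          [4,5] "sent" : PP/N
      [5,6] "gave" : ((S/PP)\PP)\S
  [6,8] S\(S/PP)   <
    [6,7] "bone" : PP
    [7,8] "under" : (S\(S/PP))\PP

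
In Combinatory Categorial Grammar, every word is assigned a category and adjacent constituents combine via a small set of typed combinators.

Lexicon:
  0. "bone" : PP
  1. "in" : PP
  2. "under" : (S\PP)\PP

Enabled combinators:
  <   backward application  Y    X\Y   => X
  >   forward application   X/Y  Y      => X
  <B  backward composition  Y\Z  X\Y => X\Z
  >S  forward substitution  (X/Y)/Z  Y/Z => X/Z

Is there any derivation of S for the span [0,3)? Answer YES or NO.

[0,3] S   <
  [0,1] "bone" : PP
  [1,3] S\PP   <
    [1,2] "in" : PP
    [2,3] "under" : (S\PP)\PP

YES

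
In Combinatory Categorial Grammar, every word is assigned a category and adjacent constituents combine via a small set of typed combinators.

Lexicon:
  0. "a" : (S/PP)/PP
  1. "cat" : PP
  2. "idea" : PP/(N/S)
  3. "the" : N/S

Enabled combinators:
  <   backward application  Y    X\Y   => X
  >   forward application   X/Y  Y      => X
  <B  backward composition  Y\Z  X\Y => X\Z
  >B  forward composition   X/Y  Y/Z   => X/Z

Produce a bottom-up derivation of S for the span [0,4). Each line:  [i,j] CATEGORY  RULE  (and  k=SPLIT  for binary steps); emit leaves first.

[0,4] S   >
  [0,2] S/PP   >
    [0,1] "a" : (S/PP)/PP
    [1,2] "cat" : PP
  [2,4] PP   >
    [2,3] "idea" : PP/(N/S)
    [3,4] "the" : N/S

[0,1] (S/PP)/PP  lex  "a"
[1,2] PP  lex  "cat"
[0,2] S/PP  >  k=1
[2,3] PP/(N/S)  lex  "idea"
[3,4] N/S  lex  "the"
[2,4] PP  >  k=3
[0,4] S  >  k=2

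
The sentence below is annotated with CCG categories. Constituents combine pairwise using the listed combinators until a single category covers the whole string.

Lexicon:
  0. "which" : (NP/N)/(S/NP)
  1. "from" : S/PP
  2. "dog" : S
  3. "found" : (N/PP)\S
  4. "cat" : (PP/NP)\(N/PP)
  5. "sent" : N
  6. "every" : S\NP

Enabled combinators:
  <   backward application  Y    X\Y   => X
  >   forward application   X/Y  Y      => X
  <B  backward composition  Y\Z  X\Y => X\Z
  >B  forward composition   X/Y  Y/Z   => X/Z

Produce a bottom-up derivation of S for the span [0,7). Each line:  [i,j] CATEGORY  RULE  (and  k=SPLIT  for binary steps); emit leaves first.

[0,1] (NP/N)/(S/NP)  lex  "which"
[1,2] S/PP  lex  "from"
[2,3] S  lex  "dog"
[3,4] (N/PP)\S  lex  "found"
[2,4] N/PP  <  k=3
[4,5] (PP/NP)\(N/PP)  lex  "cat"
[2,5] PP/NP  <  k=4
[1,5] S/NP  >B  k=2
[0,5] NP/N  >  k=1
[5,6] N  lex  "sent"
[0,6] NP  >  k=5
[6,7] S\NP  lex  "every"
[0,7] S  <  k=6

[0,7] S   <
  [0,6] NP   >
    [0,5] NP/N   >
      [0,1] "which" : (NP/N)/(S/NP)
      [1,5] S/NP   >B
        [1,2] "from" : S/PP
        [2,5] PP/NP   <
          [2,4] N/PP   <
            [2,3] "dog" : S
            [3,4] "found" : (N/PP)\S
          [4,5] "cat" : (PP/NP)\(N/PP)
    [5,6] "sent" : N
  [6,7] "every" : S\NP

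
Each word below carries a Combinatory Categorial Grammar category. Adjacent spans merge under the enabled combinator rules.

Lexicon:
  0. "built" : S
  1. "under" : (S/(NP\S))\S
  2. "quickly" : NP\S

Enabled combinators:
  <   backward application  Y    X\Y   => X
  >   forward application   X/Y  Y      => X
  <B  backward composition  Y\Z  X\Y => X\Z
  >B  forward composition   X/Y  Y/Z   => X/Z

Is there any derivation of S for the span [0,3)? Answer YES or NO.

YES

[0,3] S   >
  [0,2] S/(NP\S)   <
    [0,1] "built" : S
    [1,2] "under" : (S/(NP\S))\S
  [2,3] "quickly" : NP\S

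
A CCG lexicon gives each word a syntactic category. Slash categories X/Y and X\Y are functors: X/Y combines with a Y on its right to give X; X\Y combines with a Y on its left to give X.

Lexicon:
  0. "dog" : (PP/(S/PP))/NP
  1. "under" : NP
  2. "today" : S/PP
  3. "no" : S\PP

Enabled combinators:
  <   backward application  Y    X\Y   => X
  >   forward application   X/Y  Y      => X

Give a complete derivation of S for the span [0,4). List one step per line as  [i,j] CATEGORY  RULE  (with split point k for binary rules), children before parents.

[0,1] (PP/(S/PP))/NP  lex  "dog"
[1,2] NP  lex  "under"
[0,2] PP/(S/PP)  >  k=1
[2,3] S/PP  lex  "today"
[0,3] PP  >  k=2
[3,4] S\PP  lex  "no"
[0,4] S  <  k=3

[0,4] S   <
  [0,3] PP   >
    [0,2] PP/(S/PP)   >
      [0,1] "dog" : (PP/(S/PP))/NP
      [1,2] "under" : NP
    [2,3] "today" : S/PP
  [3,4] "no" : S\PP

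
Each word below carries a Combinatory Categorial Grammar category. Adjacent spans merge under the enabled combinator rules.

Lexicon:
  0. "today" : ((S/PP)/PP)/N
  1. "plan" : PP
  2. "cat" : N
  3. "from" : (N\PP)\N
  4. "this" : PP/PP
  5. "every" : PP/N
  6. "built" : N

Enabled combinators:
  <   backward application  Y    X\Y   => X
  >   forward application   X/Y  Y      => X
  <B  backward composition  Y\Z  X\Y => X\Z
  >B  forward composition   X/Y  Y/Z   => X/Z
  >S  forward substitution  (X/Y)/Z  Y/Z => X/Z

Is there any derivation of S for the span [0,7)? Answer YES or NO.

[0,7] S   >
  [0,5] S/PP   >S
    [0,4] (S/PP)/PP   >
      [0,1] "today" : ((S/PP)/PP)/N
      [1,4] N   <
        [1,2] "plan" : PP
        [2,4] N\PP   <
          [2,3] "cat" : N
          [3,4] "from" : (N\PP)\N
    [4,5] "this" : PP/PP
  [5,7] PP   >
    [5,6] "every" : PP/N
    [6,7] "built" : N

YES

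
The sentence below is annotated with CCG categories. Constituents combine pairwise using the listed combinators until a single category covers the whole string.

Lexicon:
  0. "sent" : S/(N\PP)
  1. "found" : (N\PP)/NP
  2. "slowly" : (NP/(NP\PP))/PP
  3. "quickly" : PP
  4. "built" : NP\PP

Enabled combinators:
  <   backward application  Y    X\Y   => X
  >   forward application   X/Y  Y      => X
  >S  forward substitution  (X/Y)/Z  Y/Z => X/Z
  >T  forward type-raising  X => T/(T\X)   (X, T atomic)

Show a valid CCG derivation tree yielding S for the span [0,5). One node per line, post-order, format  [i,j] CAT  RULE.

[0,1] S/(N\PP)  lex  "sent"
[1,2] (N\PP)/NP  lex  "found"
[2,3] (NP/(NP\PP))/PP  lex  "slowly"
[3,4] PP  lex  "quickly"
[2,4] NP/(NP\PP)  >  k=3
[4,5] NP\PP  lex  "built"
[2,5] NP  >  k=4
[1,5] N\PP  >  k=2
[0,5] S  >  k=1

[0,5] S   >
  [0,1] "sent" : S/(N\PP)
  [1,5] N\PP   >
    [1,2] "found" : (N\PP)/NP
    [2,5] NP   >
      [2,4] NP/(NP\PP)   >
        [2,3] "slowly" : (NP/(NP\PP))/PP
        [3,4] "quickly" : PP
      [4,5] "built" : NP\PP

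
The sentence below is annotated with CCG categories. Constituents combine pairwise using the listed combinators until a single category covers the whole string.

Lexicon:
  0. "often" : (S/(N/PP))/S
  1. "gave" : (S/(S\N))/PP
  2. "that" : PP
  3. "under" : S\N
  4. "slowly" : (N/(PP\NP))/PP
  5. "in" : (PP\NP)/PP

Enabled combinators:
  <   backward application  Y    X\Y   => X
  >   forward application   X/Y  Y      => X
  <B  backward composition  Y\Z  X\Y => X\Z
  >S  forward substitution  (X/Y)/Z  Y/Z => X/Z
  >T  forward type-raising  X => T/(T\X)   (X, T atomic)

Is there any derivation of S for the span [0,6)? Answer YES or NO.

[0,6] S   >
  [0,4] S/(N/PP)   >
    [0,1] "often" : (S/(N/PP))/S
    [1,4] S   >
      [1,3] S/(S\N)   >
        [1,2] "gave" : (S/(S\N))/PP
        [2,3] "that" : PP
      [3,4] "under" : S\N
  [4,6] N/PP   >S
    [4,5] "slowly" : (N/(PP\NP))/PP
    [5,6] "in" : (PP\NP)/PP

YES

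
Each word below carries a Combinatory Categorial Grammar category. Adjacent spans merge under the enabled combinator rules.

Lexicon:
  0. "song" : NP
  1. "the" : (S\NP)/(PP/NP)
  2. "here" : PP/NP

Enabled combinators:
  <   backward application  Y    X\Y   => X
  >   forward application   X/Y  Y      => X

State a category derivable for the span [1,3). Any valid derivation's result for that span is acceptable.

[0,3] S   <
  [0,1] "song" : NP
  [1,3] S\NP   >
    [1,2] "the" : (S\NP)/(PP/NP)
    [2,3] "here" : PP/NP

S\NP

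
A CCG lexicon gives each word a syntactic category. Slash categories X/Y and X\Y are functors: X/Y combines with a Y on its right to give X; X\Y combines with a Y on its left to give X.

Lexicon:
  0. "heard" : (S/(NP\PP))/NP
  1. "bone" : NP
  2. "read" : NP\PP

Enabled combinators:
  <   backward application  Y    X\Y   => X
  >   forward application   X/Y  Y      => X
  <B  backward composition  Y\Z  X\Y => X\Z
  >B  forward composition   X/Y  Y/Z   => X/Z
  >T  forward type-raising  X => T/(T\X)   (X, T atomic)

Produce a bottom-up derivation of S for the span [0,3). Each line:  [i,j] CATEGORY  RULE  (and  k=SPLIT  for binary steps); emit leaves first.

[0,3] S   >
  [0,2] S/(NP\PP)   >
    [0,1] "heard" : (S/(NP\PP))/NP
    [1,2] "bone" : NP
  [2,3] "read" : NP\PP

[0,1] (S/(NP\PP))/NP  lex  "heard"
[1,2] NP  lex  "bone"
[0,2] S/(NP\PP)  >  k=1
[2,3] NP\PP  lex  "read"
[0,3] S  >  k=2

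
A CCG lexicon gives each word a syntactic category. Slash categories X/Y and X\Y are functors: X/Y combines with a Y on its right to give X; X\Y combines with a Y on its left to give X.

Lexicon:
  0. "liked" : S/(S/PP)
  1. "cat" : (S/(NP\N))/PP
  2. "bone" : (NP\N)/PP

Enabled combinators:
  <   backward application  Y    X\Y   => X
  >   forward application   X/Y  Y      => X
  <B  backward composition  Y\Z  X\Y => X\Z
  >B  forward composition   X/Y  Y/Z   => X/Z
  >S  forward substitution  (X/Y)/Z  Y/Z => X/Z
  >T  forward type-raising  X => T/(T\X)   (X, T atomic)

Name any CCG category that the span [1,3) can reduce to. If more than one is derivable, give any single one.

S/PP

[0,3] S   >
  [0,1] "liked" : S/(S/PP)
  [1,3] S/PP   >S
    [1,2] "cat" : (S/(NP\N))/PP
    [2,3] "bone" : (NP\N)/PP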